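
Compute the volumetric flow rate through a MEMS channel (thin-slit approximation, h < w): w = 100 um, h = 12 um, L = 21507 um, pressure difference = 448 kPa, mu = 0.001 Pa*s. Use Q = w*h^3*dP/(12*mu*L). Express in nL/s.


Step 1: Convert all dimensions to SI (meters).
w = 100e-6 m, h = 12e-6 m, L = 21507e-6 m, dP = 448e3 Pa
Step 2: Q = w * h^3 * dP / (12 * mu * L)
Q = 100e-6 * (12e-6)^3 * 448e3 / (12 * 0.001 * 21507e-6) = 2.9995815e-10 m^3/s
Step 3: Convert Q from m^3/s to nL/s (1 m^3 = 1e12 nL, so multiply by 1e12).
Q = 299.958 nL/s


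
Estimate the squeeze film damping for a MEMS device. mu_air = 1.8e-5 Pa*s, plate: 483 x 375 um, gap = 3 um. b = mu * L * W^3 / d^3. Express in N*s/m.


Step 1: Convert to SI.
L = 483e-6 m, W = 375e-6 m, d = 3e-6 m
Step 2: W^3 = (375e-6)^3 = 5.27e-11 m^3
Step 3: d^3 = (3e-6)^3 = 2.70e-17 m^3
Step 4: b = 1.8e-5 * 483e-6 * 5.27e-11 / 2.70e-17
b = 1.70e-02 N*s/m


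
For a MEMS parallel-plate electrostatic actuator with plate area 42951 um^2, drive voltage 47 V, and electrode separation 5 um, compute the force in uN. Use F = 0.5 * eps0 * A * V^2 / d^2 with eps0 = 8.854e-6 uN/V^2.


Step 1: Identify parameters.
eps0 = 8.854e-6 uN/V^2, A = 42951 um^2, V = 47 V, d = 5 um
Step 2: Compute V^2 = 47^2 = 2209
Step 3: Compute d^2 = 5^2 = 25
Step 4: F = 0.5 * 8.854e-6 * 42951 * 2209 / 25
F = 16.801 uN


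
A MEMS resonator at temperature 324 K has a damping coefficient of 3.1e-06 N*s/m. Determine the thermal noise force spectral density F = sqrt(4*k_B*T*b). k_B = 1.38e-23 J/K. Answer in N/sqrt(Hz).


Step 1: Compute 4 * k_B * T * b
= 4 * 1.38e-23 * 324 * 3.1e-06
= 5.5443e-26 N^2/Hz
Step 2: F_noise = sqrt(5.5443e-26)
F_noise = 2.35e-13 N/sqrt(Hz)


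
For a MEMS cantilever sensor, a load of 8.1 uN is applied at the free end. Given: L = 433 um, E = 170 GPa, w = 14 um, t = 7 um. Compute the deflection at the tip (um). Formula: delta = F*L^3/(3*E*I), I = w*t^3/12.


Step 1: Calculate the second moment of area.
I = w * t^3 / 12 = 14 * 7^3 / 12 = 400.1667 um^4
Step 2: Convert E to consistent units (1 GPa = 1000 uN/um^2).
E = 170 GPa = 170000 uN/um^2
Step 3: Calculate tip deflection.
delta = F * L^3 / (3 * E * I)
delta = 8.1 * 433^3 / (3 * 170000 * 400.1667)
delta = 3.2221 um


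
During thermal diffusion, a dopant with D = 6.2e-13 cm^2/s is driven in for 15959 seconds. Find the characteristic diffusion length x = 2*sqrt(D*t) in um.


Step 1: Compute D*t = 6.2e-13 * 15959 = 9.89458e-09 cm^2
Step 2: sqrt(D*t) = 9.94715e-05 cm
Step 3: x = 2 * 9.94715e-05 cm = 1.98943e-04 cm
Step 4: Convert to um (1 cm = 1e4 um): x = 1.989 um


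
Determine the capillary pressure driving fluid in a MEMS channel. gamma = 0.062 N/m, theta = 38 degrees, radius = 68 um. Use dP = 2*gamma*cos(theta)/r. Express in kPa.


Step 1: cos(38 deg) = 0.788
Step 2: Convert r to m: r = 68e-6 m
Step 3: dP = 2 * 0.062 * 0.788 / 68e-6 = 1436.9 Pa
Step 4: Convert Pa to kPa (divide by 1000).
dP = 1.44 kPa


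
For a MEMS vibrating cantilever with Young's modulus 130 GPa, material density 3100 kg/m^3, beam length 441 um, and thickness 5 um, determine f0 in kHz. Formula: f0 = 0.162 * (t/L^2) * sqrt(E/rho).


Step 1: Convert units to SI.
t_SI = 5e-6 m, L_SI = 441e-6 m
Step 2: Calculate sqrt(E/rho).
sqrt(130e9 / 3100) = 6475.76 m/s
Step 3: Compute f0.
f0 = 0.162 * 5e-6 / (441e-6)^2 * 6475.76 = 26971.1 Hz = 26.97 kHz


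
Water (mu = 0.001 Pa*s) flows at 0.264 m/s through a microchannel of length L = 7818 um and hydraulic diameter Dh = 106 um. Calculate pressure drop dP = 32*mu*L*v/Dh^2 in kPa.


Step 1: Convert to SI: L = 7818e-6 m, Dh = 106e-6 m
Step 2: dP = 32 * 0.001 * 7818e-6 * 0.264 / (106e-6)^2
Step 3: dP = 5878.11 Pa
Step 4: Convert to kPa: dP = 5.88 kPa


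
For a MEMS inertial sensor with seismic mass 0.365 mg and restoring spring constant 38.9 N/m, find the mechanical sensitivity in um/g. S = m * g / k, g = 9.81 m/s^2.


Step 1: Convert mass: m = 0.365 mg = 3.65e-07 kg
Step 2: S = m * g / k = 3.65e-07 * 9.81 / 38.9
Step 3: S = 9.20e-08 m/g
Step 4: Convert to um/g: S = 0.092 um/g


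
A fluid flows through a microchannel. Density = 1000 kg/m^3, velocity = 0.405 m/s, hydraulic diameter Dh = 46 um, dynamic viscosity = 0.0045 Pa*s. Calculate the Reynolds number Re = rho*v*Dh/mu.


Step 1: Convert Dh to meters: Dh = 46e-6 m
Step 2: Re = rho * v * Dh / mu
Re = 1000 * 0.405 * 46e-6 / 0.0045
Re = 4.14


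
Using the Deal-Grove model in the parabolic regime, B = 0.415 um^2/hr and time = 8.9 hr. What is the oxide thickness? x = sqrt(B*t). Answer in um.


Step 1: Compute B*t = 0.415 * 8.9 = 3.6935
Step 2: x = sqrt(3.6935)
x = 1.922 um


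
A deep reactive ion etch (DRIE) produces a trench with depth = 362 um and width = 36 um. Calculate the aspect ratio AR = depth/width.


Step 1: AR = depth / width
Step 2: AR = 362 / 36
AR = 10.1


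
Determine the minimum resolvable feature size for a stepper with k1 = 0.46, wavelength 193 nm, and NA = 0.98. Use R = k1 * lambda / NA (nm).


Step 1: Identify values: k1 = 0.46, lambda = 193 nm, NA = 0.98
Step 2: R = k1 * lambda / NA
R = 0.46 * 193 / 0.98
R = 90.6 nm


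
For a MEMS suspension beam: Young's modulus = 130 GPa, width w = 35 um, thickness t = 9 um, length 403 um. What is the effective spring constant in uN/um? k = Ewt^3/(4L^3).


Step 1: Convert E to consistent units (1 GPa = 1000 uN/um^2).
E = 130 GPa = 130000 uN/um^2
Step 2: Compute t^3 = 9^3 = 729
Step 3: Compute L^3 = 403^3 = 65450827
Step 4: k = 130000 * 35 * 729 / (4 * 65450827)
k = 12.6696 uN/um


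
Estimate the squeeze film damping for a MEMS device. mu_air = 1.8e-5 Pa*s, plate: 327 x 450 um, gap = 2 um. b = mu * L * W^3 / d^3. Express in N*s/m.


Step 1: Convert to SI.
L = 327e-6 m, W = 450e-6 m, d = 2e-6 m
Step 2: W^3 = (450e-6)^3 = 9.11e-11 m^3
Step 3: d^3 = (2e-6)^3 = 8.00e-18 m^3
Step 4: b = 1.8e-5 * 327e-6 * 9.11e-11 / 8.00e-18
b = 6.70e-02 N*s/m


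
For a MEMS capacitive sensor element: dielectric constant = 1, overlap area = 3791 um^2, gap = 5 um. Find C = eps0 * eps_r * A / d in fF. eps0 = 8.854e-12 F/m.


Step 1: Convert area to m^2: A = 3791e-12 m^2
Step 2: Convert gap to m: d = 5e-6 m
Step 3: C = eps0 * eps_r * A / d
C = 8.854e-12 * 1 * 3791e-12 / 5e-6
Step 4: Convert to fF (multiply by 1e15).
C = 6.71 fF


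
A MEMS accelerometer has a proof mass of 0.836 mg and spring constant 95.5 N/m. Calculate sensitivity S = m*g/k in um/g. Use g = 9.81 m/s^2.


Step 1: Convert mass: m = 0.836 mg = 8.36e-07 kg
Step 2: S = m * g / k = 8.36e-07 * 9.81 / 95.5
Step 3: S = 8.59e-08 m/g
Step 4: Convert to um/g: S = 0.086 um/g


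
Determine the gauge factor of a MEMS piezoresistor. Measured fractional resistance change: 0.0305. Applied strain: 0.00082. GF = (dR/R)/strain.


Step 1: Identify values.
dR/R = 0.0305, strain = 0.00082
Step 2: GF = (dR/R) / strain = 0.0305 / 0.00082
GF = 37.2


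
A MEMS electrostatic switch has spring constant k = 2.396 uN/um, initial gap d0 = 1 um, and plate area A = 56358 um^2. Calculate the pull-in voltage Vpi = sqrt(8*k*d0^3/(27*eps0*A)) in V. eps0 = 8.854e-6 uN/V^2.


Step 1: Compute numerator: 8 * k * d0^3 = 8 * 2.396 * 1^3 = 19.168
Step 2: Compute denominator: 27 * eps0 * A = 27 * 8.854e-6 * 56358 = 13.472831
Step 3: Vpi = sqrt(19.168 / 13.472831)
Vpi = 1.19 V


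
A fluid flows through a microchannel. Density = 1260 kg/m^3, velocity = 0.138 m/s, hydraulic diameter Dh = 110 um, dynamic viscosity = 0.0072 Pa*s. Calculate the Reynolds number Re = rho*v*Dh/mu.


Step 1: Convert Dh to meters: Dh = 110e-6 m
Step 2: Re = rho * v * Dh / mu
Re = 1260 * 0.138 * 110e-6 / 0.0072
Re = 2.657


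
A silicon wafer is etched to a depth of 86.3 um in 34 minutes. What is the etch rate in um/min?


Step 1: Etch rate = depth / time
Step 2: rate = 86.3 / 34
rate = 2.538 um/min


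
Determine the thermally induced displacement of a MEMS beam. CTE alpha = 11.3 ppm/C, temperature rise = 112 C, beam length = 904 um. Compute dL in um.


Step 1: Convert CTE: alpha = 11.3 ppm/C = 11.3e-6 /C
Step 2: dL = 11.3e-6 * 112 * 904
dL = 1.1441 um


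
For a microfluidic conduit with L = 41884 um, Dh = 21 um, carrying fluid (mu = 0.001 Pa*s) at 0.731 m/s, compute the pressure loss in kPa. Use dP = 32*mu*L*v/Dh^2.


Step 1: Convert to SI: L = 41884e-6 m, Dh = 21e-6 m
Step 2: dP = 32 * 0.001 * 41884e-6 * 0.731 / (21e-6)^2
Step 3: dP = 2221656.53 Pa
Step 4: Convert to kPa: dP = 2221.66 kPa


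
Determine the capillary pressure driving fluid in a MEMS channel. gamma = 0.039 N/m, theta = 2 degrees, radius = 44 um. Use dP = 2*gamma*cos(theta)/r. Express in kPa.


Step 1: cos(2 deg) = 0.9994
Step 2: Convert r to m: r = 44e-6 m
Step 3: dP = 2 * 0.039 * 0.9994 / 44e-6 = 1771.7 Pa
Step 4: Convert Pa to kPa (divide by 1000).
dP = 1.77 kPa


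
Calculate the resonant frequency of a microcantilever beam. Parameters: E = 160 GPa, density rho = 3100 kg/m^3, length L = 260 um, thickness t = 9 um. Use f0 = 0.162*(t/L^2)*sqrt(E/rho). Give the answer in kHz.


Step 1: Convert units to SI.
t_SI = 9e-6 m, L_SI = 260e-6 m
Step 2: Calculate sqrt(E/rho).
sqrt(160e9 / 3100) = 7184.21 m/s
Step 3: Compute f0.
f0 = 0.162 * 9e-6 / (260e-6)^2 * 7184.21 = 154949.4 Hz = 154.95 kHz


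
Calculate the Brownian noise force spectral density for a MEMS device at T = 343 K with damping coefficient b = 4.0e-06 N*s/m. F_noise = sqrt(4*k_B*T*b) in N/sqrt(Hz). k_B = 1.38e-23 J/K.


Step 1: Compute 4 * k_B * T * b
= 4 * 1.38e-23 * 343 * 4.0e-06
= 7.5734e-26 N^2/Hz
Step 2: F_noise = sqrt(7.5734e-26)
F_noise = 2.75e-13 N/sqrt(Hz)


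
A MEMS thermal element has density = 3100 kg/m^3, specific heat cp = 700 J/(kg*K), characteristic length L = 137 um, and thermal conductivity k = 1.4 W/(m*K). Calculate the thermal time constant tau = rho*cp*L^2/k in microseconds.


Step 1: Convert L to m: L = 137e-6 m
Step 2: L^2 = (137e-6)^2 = 1.8769e-08 m^2
Step 3: tau = 3100 * 700 * 1.8769e-08 / 1.4 = 2.909195e-02 s
Step 4: Convert to microseconds (multiply by 1e6).
tau = 29091.95 us


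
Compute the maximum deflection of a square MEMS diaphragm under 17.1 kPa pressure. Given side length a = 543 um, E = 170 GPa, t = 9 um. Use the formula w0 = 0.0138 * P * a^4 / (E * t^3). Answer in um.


Step 1: Convert pressure to compatible units (E is in GPa, so P in GPa).
P = 17.1 kPa = 17.1e-6 GPa
Step 2: Compute numerator: 0.0138 * P * a^4.
a^4 = 543^4 = 86935932801
numerator = 0.0138 * 17.1e-6 * 86935932801 = 2.05151e+04
Step 3: Compute denominator: E * t^3 = 170 * 9^3 = 123930
Step 4: w0 = numerator / denominator = 2.05151e+04 / 123930 = 0.1655 um


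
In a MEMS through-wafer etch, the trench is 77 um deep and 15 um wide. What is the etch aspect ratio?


Step 1: AR = depth / width
Step 2: AR = 77 / 15
AR = 5.1


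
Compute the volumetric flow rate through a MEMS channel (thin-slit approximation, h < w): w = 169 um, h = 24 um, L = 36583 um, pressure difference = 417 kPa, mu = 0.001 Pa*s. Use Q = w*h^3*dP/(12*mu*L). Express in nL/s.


Step 1: Convert all dimensions to SI (meters).
w = 169e-6 m, h = 24e-6 m, L = 36583e-6 m, dP = 417e3 Pa
Step 2: Q = w * h^3 * dP / (12 * mu * L)
Q = 169e-6 * (24e-6)^3 * 417e3 / (12 * 0.001 * 36583e-6) = 2.21919733e-09 m^3/s
Step 3: Convert Q from m^3/s to nL/s (1 m^3 = 1e12 nL, so multiply by 1e12).
Q = 2219.197 nL/s


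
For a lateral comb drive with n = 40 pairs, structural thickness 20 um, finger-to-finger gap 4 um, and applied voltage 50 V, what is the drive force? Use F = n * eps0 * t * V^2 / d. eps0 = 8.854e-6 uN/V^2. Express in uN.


Step 1: Parameters: n=40, eps0=8.854e-6 uN/V^2, t=20 um, V=50 V, d=4 um
Step 2: V^2 = 2500
Step 3: F = 40 * 8.854e-6 * 20 * 2500 / 4
F = 4.427 uN


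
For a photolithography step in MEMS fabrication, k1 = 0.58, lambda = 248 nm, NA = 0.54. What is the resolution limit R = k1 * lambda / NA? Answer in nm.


Step 1: Identify values: k1 = 0.58, lambda = 248 nm, NA = 0.54
Step 2: R = k1 * lambda / NA
R = 0.58 * 248 / 0.54
R = 266.4 nm


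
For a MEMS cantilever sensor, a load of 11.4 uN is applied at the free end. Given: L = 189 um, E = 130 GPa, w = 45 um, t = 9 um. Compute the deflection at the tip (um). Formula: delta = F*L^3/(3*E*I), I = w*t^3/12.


Step 1: Calculate the second moment of area.
I = w * t^3 / 12 = 45 * 9^3 / 12 = 2733.75 um^4
Step 2: Convert E to consistent units (1 GPa = 1000 uN/um^2).
E = 130 GPa = 130000 uN/um^2
Step 3: Calculate tip deflection.
delta = F * L^3 / (3 * E * I)
delta = 11.4 * 189^3 / (3 * 130000 * 2733.75)
delta = 0.0722 um


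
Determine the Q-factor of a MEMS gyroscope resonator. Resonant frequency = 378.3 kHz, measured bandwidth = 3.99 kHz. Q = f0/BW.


Step 1: Q = f0 / bandwidth
Step 2: Q = 378.3 / 3.99
Q = 94.8


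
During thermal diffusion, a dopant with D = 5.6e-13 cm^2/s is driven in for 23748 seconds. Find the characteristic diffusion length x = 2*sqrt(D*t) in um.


Step 1: Compute D*t = 5.6e-13 * 23748 = 1.329888e-08 cm^2
Step 2: sqrt(D*t) = 1.15321e-04 cm
Step 3: x = 2 * 1.15321e-04 cm = 2.30642e-04 cm
Step 4: Convert to um (1 cm = 1e4 um): x = 2.306 um


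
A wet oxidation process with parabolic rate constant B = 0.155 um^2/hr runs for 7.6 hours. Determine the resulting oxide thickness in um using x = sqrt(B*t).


Step 1: Compute B*t = 0.155 * 7.6 = 1.178
Step 2: x = sqrt(1.178)
x = 1.085 um


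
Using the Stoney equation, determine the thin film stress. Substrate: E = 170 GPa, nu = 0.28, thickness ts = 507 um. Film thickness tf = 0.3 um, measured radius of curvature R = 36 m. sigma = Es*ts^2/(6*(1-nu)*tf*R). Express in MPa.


Step 1: Compute numerator: Es * ts^2 = 170 * 507^2 = 43698330 (GPa*um^2)
Step 2: Compute denominator (R in um): 6*(1-nu)*tf*R = 6*0.72*0.3*36e6 = 46656000.0 (um^2)
Step 3: sigma (GPa) = 43698330 / 46656000.0 = 9.36607e-01 GPa
Step 4: Convert to MPa (x1000): sigma = 936.6 MPa


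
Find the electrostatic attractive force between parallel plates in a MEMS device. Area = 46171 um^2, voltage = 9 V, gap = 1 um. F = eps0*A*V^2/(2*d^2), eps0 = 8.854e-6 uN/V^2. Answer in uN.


Step 1: Identify parameters.
eps0 = 8.854e-6 uN/V^2, A = 46171 um^2, V = 9 V, d = 1 um
Step 2: Compute V^2 = 9^2 = 81
Step 3: Compute d^2 = 1^2 = 1
Step 4: F = 0.5 * 8.854e-6 * 46171 * 81 / 1
F = 16.556 uN


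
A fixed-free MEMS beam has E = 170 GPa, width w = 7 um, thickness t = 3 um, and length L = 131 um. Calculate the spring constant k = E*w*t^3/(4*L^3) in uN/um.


Step 1: Convert E to consistent units (1 GPa = 1000 uN/um^2).
E = 170 GPa = 170000 uN/um^2
Step 2: Compute t^3 = 3^3 = 27
Step 3: Compute L^3 = 131^3 = 2248091
Step 4: k = 170000 * 7 * 27 / (4 * 2248091)
k = 3.573 uN/um


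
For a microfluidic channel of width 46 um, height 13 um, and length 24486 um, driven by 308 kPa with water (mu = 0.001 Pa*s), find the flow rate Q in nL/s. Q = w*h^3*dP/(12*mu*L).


Step 1: Convert all dimensions to SI (meters).
w = 46e-6 m, h = 13e-6 m, L = 24486e-6 m, dP = 308e3 Pa
Step 2: Q = w * h^3 * dP / (12 * mu * L)
Q = 46e-6 * (13e-6)^3 * 308e3 / (12 * 0.001 * 24486e-6) = 1.0593501e-10 m^3/s
Step 3: Convert Q from m^3/s to nL/s (1 m^3 = 1e12 nL, so multiply by 1e12).
Q = 105.935 nL/s


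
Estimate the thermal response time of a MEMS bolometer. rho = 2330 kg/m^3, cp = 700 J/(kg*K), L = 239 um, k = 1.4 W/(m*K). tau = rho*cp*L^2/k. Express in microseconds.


Step 1: Convert L to m: L = 239e-6 m
Step 2: L^2 = (239e-6)^2 = 5.7121e-08 m^2
Step 3: tau = 2330 * 700 * 5.7121e-08 / 1.4 = 6.6545965e-02 s
Step 4: Convert to microseconds (multiply by 1e6).
tau = 66545.965 us


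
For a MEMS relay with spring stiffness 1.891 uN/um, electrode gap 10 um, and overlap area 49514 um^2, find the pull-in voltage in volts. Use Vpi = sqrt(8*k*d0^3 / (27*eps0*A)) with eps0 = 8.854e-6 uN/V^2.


Step 1: Compute numerator: 8 * k * d0^3 = 8 * 1.891 * 10^3 = 15128.0
Step 2: Compute denominator: 27 * eps0 * A = 27 * 8.854e-6 * 49514 = 11.836718
Step 3: Vpi = sqrt(15128.0 / 11.836718)
Vpi = 35.75 V


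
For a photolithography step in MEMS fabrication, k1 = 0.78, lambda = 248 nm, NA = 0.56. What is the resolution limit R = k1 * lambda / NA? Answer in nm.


Step 1: Identify values: k1 = 0.78, lambda = 248 nm, NA = 0.56
Step 2: R = k1 * lambda / NA
R = 0.78 * 248 / 0.56
R = 345.4 nm


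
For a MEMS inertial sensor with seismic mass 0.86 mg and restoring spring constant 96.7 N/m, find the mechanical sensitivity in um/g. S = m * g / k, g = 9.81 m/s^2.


Step 1: Convert mass: m = 0.86 mg = 8.60e-07 kg
Step 2: S = m * g / k = 8.60e-07 * 9.81 / 96.7
Step 3: S = 8.72e-08 m/g
Step 4: Convert to um/g: S = 0.087 um/g


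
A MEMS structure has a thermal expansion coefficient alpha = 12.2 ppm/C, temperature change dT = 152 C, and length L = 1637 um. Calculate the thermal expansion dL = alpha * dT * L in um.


Step 1: Convert CTE: alpha = 12.2 ppm/C = 12.2e-6 /C
Step 2: dL = 12.2e-6 * 152 * 1637
dL = 3.0357 um


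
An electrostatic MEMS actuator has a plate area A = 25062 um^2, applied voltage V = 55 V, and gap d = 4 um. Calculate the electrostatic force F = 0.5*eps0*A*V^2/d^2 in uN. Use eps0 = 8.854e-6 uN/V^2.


Step 1: Identify parameters.
eps0 = 8.854e-6 uN/V^2, A = 25062 um^2, V = 55 V, d = 4 um
Step 2: Compute V^2 = 55^2 = 3025
Step 3: Compute d^2 = 4^2 = 16
Step 4: F = 0.5 * 8.854e-6 * 25062 * 3025 / 16
F = 20.976 uN


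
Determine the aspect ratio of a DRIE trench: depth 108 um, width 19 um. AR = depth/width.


Step 1: AR = depth / width
Step 2: AR = 108 / 19
AR = 5.7


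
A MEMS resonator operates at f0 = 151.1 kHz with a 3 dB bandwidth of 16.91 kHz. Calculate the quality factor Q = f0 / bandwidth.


Step 1: Q = f0 / bandwidth
Step 2: Q = 151.1 / 16.91
Q = 8.9


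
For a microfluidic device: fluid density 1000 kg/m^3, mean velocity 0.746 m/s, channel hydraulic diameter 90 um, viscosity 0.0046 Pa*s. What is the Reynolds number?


Step 1: Convert Dh to meters: Dh = 90e-6 m
Step 2: Re = rho * v * Dh / mu
Re = 1000 * 0.746 * 90e-6 / 0.0046
Re = 14.596


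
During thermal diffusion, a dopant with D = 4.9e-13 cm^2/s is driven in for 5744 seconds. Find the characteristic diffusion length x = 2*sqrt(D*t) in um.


Step 1: Compute D*t = 4.9e-13 * 5744 = 2.81456e-09 cm^2
Step 2: sqrt(D*t) = 5.30524e-05 cm
Step 3: x = 2 * 5.30524e-05 cm = 1.061048e-04 cm
Step 4: Convert to um (1 cm = 1e4 um): x = 1.061 um


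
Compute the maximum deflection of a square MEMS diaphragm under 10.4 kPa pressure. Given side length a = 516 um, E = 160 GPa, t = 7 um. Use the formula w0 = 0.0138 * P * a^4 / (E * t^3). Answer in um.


Step 1: Convert pressure to compatible units (E is in GPa, so P in GPa).
P = 10.4 kPa = 10.4e-6 GPa
Step 2: Compute numerator: 0.0138 * P * a^4.
a^4 = 516^4 = 70892257536
numerator = 0.0138 * 10.4e-6 * 70892257536 = 1.01745e+04
Step 3: Compute denominator: E * t^3 = 160 * 7^3 = 54880
Step 4: w0 = numerator / denominator = 1.01745e+04 / 54880 = 0.1854 um


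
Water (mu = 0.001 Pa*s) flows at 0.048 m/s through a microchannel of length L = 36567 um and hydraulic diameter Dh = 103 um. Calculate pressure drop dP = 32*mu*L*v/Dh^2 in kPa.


Step 1: Convert to SI: L = 36567e-6 m, Dh = 103e-6 m
Step 2: dP = 32 * 0.001 * 36567e-6 * 0.048 / (103e-6)^2
Step 3: dP = 5294.27 Pa
Step 4: Convert to kPa: dP = 5.29 kPa


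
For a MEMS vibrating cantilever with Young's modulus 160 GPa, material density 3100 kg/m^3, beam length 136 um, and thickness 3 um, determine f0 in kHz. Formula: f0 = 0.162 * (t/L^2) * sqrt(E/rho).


Step 1: Convert units to SI.
t_SI = 3e-6 m, L_SI = 136e-6 m
Step 2: Calculate sqrt(E/rho).
sqrt(160e9 / 3100) = 7184.21 m/s
Step 3: Compute f0.
f0 = 0.162 * 3e-6 / (136e-6)^2 * 7184.21 = 188772.0 Hz = 188.77 kHz


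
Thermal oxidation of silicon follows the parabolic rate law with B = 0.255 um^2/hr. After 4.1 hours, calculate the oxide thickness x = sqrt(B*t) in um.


Step 1: Compute B*t = 0.255 * 4.1 = 1.0455
Step 2: x = sqrt(1.0455)
x = 1.022 um


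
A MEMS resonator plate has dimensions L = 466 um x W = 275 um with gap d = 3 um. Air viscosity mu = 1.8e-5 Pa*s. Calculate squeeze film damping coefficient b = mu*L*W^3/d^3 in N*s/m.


Step 1: Convert to SI.
L = 466e-6 m, W = 275e-6 m, d = 3e-6 m
Step 2: W^3 = (275e-6)^3 = 2.08e-11 m^3
Step 3: d^3 = (3e-6)^3 = 2.70e-17 m^3
Step 4: b = 1.8e-5 * 466e-6 * 2.08e-11 / 2.70e-17
b = 6.46e-03 N*s/m


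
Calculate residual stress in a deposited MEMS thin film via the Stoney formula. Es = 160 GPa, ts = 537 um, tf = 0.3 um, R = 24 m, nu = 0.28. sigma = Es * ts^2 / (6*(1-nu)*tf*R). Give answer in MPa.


Step 1: Compute numerator: Es * ts^2 = 160 * 537^2 = 46139040 (GPa*um^2)
Step 2: Compute denominator (R in um): 6*(1-nu)*tf*R = 6*0.72*0.3*24e6 = 31104000.0 (um^2)
Step 3: sigma (GPa) = 46139040 / 31104000.0 = 1.48338e+00 GPa
Step 4: Convert to MPa (x1000): sigma = 1483.4 MPa


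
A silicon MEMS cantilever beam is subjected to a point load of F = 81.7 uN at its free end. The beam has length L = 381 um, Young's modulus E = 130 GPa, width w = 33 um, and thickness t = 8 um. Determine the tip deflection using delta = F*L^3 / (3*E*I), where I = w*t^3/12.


Step 1: Calculate the second moment of area.
I = w * t^3 / 12 = 33 * 8^3 / 12 = 1408.0 um^4
Step 2: Convert E to consistent units (1 GPa = 1000 uN/um^2).
E = 130 GPa = 130000 uN/um^2
Step 3: Calculate tip deflection.
delta = F * L^3 / (3 * E * I)
delta = 81.7 * 381^3 / (3 * 130000 * 1408.0)
delta = 8.2287 um


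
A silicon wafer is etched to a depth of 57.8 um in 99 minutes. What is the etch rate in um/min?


Step 1: Etch rate = depth / time
Step 2: rate = 57.8 / 99
rate = 0.584 um/min


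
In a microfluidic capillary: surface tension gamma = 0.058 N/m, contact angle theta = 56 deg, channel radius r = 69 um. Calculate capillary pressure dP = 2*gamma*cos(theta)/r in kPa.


Step 1: cos(56 deg) = 0.5592
Step 2: Convert r to m: r = 69e-6 m
Step 3: dP = 2 * 0.058 * 0.5592 / 69e-6 = 940.1 Pa
Step 4: Convert Pa to kPa (divide by 1000).
dP = 0.94 kPa


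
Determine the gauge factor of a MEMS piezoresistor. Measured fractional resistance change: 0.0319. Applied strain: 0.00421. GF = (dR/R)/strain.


Step 1: Identify values.
dR/R = 0.0319, strain = 0.00421
Step 2: GF = (dR/R) / strain = 0.0319 / 0.00421
GF = 7.6


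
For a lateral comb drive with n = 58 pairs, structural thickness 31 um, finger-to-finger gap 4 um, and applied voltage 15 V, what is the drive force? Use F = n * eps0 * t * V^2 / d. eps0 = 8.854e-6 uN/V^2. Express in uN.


Step 1: Parameters: n=58, eps0=8.854e-6 uN/V^2, t=31 um, V=15 V, d=4 um
Step 2: V^2 = 225
Step 3: F = 58 * 8.854e-6 * 31 * 225 / 4
F = 0.895 uN


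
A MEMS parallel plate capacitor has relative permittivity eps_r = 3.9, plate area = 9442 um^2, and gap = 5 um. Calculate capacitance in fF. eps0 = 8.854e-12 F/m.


Step 1: Convert area to m^2: A = 9442e-12 m^2
Step 2: Convert gap to m: d = 5e-6 m
Step 3: C = eps0 * eps_r * A / d
C = 8.854e-12 * 3.9 * 9442e-12 / 5e-6
Step 4: Convert to fF (multiply by 1e15).
C = 65.21 fF


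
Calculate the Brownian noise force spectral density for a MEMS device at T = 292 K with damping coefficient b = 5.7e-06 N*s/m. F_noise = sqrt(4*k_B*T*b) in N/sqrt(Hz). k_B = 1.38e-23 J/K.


Step 1: Compute 4 * k_B * T * b
= 4 * 1.38e-23 * 292 * 5.7e-06
= 9.1875e-26 N^2/Hz
Step 2: F_noise = sqrt(9.1875e-26)
F_noise = 3.03e-13 N/sqrt(Hz)


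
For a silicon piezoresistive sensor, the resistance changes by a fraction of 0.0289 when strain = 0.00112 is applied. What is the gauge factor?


Step 1: Identify values.
dR/R = 0.0289, strain = 0.00112
Step 2: GF = (dR/R) / strain = 0.0289 / 0.00112
GF = 25.8


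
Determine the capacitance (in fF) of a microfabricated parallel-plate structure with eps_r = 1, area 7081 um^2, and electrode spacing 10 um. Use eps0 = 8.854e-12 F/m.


Step 1: Convert area to m^2: A = 7081e-12 m^2
Step 2: Convert gap to m: d = 10e-6 m
Step 3: C = eps0 * eps_r * A / d
C = 8.854e-12 * 1 * 7081e-12 / 10e-6
Step 4: Convert to fF (multiply by 1e15).
C = 6.27 fF


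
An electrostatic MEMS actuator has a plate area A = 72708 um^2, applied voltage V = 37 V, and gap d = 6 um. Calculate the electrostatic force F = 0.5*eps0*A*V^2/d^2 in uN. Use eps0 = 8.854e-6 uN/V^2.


Step 1: Identify parameters.
eps0 = 8.854e-6 uN/V^2, A = 72708 um^2, V = 37 V, d = 6 um
Step 2: Compute V^2 = 37^2 = 1369
Step 3: Compute d^2 = 6^2 = 36
Step 4: F = 0.5 * 8.854e-6 * 72708 * 1369 / 36
F = 12.24 uN


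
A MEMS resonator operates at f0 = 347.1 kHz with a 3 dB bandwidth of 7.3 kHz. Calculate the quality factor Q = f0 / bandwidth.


Step 1: Q = f0 / bandwidth
Step 2: Q = 347.1 / 7.3
Q = 47.5


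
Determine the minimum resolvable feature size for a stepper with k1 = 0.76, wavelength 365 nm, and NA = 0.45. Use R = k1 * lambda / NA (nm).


Step 1: Identify values: k1 = 0.76, lambda = 365 nm, NA = 0.45
Step 2: R = k1 * lambda / NA
R = 0.76 * 365 / 0.45
R = 616.4 nm


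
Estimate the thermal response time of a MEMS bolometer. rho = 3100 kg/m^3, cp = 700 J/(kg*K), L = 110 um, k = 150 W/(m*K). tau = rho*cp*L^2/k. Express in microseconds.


Step 1: Convert L to m: L = 110e-6 m
Step 2: L^2 = (110e-6)^2 = 1.21e-08 m^2
Step 3: tau = 3100 * 700 * 1.21e-08 / 150 = 1.7504667e-04 s
Step 4: Convert to microseconds (multiply by 1e6).
tau = 175.047 us


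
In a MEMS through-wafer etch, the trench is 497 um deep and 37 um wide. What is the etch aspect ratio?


Step 1: AR = depth / width
Step 2: AR = 497 / 37
AR = 13.4


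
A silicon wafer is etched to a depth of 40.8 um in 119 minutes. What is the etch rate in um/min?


Step 1: Etch rate = depth / time
Step 2: rate = 40.8 / 119
rate = 0.343 um/min


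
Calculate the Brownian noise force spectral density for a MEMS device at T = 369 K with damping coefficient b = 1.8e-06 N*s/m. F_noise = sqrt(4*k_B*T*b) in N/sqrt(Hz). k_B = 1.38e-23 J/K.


Step 1: Compute 4 * k_B * T * b
= 4 * 1.38e-23 * 369 * 1.8e-06
= 3.6664e-26 N^2/Hz
Step 2: F_noise = sqrt(3.6664e-26)
F_noise = 1.91e-13 N/sqrt(Hz)


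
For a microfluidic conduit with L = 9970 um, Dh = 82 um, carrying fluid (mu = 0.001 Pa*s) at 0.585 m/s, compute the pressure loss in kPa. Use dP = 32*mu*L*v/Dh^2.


Step 1: Convert to SI: L = 9970e-6 m, Dh = 82e-6 m
Step 2: dP = 32 * 0.001 * 9970e-6 * 0.585 / (82e-6)^2
Step 3: dP = 27757.05 Pa
Step 4: Convert to kPa: dP = 27.76 kPa


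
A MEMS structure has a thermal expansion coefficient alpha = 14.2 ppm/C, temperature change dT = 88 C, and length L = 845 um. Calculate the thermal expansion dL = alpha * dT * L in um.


Step 1: Convert CTE: alpha = 14.2 ppm/C = 14.2e-6 /C
Step 2: dL = 14.2e-6 * 88 * 845
dL = 1.0559 um


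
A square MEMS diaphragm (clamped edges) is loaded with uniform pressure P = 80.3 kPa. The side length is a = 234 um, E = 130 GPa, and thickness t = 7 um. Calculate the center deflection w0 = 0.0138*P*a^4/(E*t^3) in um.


Step 1: Convert pressure to compatible units (E is in GPa, so P in GPa).
P = 80.3 kPa = 80.3e-6 GPa
Step 2: Compute numerator: 0.0138 * P * a^4.
a^4 = 234^4 = 2998219536
numerator = 0.0138 * 80.3e-6 * 2998219536 = 3.3224e+03
Step 3: Compute denominator: E * t^3 = 130 * 7^3 = 44590
Step 4: w0 = numerator / denominator = 3.3224e+03 / 44590 = 0.0745 um


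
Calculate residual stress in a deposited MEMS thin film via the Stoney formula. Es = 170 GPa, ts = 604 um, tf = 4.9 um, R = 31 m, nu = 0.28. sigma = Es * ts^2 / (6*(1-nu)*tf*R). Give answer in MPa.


Step 1: Compute numerator: Es * ts^2 = 170 * 604^2 = 62018720 (GPa*um^2)
Step 2: Compute denominator (R in um): 6*(1-nu)*tf*R = 6*0.72*4.9*31e6 = 656208000.0 (um^2)
Step 3: sigma (GPa) = 62018720 / 656208000.0 = 9.4511e-02 GPa
Step 4: Convert to MPa (x1000): sigma = 94.5 MPa


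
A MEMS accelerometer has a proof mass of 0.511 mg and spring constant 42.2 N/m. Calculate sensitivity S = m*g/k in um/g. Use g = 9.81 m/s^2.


Step 1: Convert mass: m = 0.511 mg = 5.11e-07 kg
Step 2: S = m * g / k = 5.11e-07 * 9.81 / 42.2
Step 3: S = 1.19e-07 m/g
Step 4: Convert to um/g: S = 0.119 um/g


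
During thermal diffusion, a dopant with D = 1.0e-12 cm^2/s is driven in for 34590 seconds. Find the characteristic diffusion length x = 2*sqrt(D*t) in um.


Step 1: Compute D*t = 1.0e-12 * 34590 = 3.459e-08 cm^2
Step 2: sqrt(D*t) = 1.8598e-04 cm
Step 3: x = 2 * 1.8598e-04 cm = 3.7196e-04 cm
Step 4: Convert to um (1 cm = 1e4 um): x = 3.72 um


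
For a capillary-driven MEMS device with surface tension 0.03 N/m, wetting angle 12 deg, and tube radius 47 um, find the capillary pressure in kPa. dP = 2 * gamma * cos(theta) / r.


Step 1: cos(12 deg) = 0.9781
Step 2: Convert r to m: r = 47e-6 m
Step 3: dP = 2 * 0.03 * 0.9781 / 47e-6 = 1248.6 Pa
Step 4: Convert Pa to kPa (divide by 1000).
dP = 1.25 kPa


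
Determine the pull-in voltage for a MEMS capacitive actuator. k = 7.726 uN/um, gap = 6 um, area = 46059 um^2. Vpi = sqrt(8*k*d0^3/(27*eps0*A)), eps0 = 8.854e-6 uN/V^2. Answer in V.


Step 1: Compute numerator: 8 * k * d0^3 = 8 * 7.726 * 6^3 = 13350.528
Step 2: Compute denominator: 27 * eps0 * A = 27 * 8.854e-6 * 46059 = 11.010772
Step 3: Vpi = sqrt(13350.528 / 11.010772)
Vpi = 34.82 V


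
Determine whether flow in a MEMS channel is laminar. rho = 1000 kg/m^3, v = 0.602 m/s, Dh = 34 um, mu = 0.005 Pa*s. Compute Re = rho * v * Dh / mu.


Step 1: Convert Dh to meters: Dh = 34e-6 m
Step 2: Re = rho * v * Dh / mu
Re = 1000 * 0.602 * 34e-6 / 0.005
Re = 4.094
Since Re = 4.094 is below ~2300, the flow is laminar.


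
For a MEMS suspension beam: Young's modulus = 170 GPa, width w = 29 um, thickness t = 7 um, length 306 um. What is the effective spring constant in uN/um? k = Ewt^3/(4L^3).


Step 1: Convert E to consistent units (1 GPa = 1000 uN/um^2).
E = 170 GPa = 170000 uN/um^2
Step 2: Compute t^3 = 7^3 = 343
Step 3: Compute L^3 = 306^3 = 28652616
Step 4: k = 170000 * 29 * 343 / (4 * 28652616)
k = 14.7542 uN/um


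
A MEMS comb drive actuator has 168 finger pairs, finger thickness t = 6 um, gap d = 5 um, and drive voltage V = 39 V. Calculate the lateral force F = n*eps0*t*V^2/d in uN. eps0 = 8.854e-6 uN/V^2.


Step 1: Parameters: n=168, eps0=8.854e-6 uN/V^2, t=6 um, V=39 V, d=5 um
Step 2: V^2 = 1521
Step 3: F = 168 * 8.854e-6 * 6 * 1521 / 5
F = 2.715 uN


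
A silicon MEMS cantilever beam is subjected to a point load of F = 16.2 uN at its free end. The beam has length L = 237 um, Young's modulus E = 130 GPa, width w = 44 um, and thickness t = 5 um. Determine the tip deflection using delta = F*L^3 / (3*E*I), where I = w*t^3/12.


Step 1: Calculate the second moment of area.
I = w * t^3 / 12 = 44 * 5^3 / 12 = 458.3333 um^4
Step 2: Convert E to consistent units (1 GPa = 1000 uN/um^2).
E = 130 GPa = 130000 uN/um^2
Step 3: Calculate tip deflection.
delta = F * L^3 / (3 * E * I)
delta = 16.2 * 237^3 / (3 * 130000 * 458.3333)
delta = 1.2065 um


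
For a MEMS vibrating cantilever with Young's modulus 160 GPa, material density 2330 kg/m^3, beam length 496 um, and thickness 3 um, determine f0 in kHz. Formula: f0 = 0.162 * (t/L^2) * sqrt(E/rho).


Step 1: Convert units to SI.
t_SI = 3e-6 m, L_SI = 496e-6 m
Step 2: Calculate sqrt(E/rho).
sqrt(160e9 / 2330) = 8286.71 m/s
Step 3: Compute f0.
f0 = 0.162 * 3e-6 / (496e-6)^2 * 8286.71 = 16370.2 Hz = 16.37 kHz


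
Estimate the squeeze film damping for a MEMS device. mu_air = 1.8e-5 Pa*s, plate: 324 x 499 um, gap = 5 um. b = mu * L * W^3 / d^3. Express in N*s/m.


Step 1: Convert to SI.
L = 324e-6 m, W = 499e-6 m, d = 5e-6 m
Step 2: W^3 = (499e-6)^3 = 1.24e-10 m^3
Step 3: d^3 = (5e-6)^3 = 1.25e-16 m^3
Step 4: b = 1.8e-5 * 324e-6 * 1.24e-10 / 1.25e-16
b = 5.80e-03 N*s/m


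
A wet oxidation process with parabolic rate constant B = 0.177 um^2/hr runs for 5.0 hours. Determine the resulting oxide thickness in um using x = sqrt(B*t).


Step 1: Compute B*t = 0.177 * 5.0 = 0.885
Step 2: x = sqrt(0.885)
x = 0.941 um


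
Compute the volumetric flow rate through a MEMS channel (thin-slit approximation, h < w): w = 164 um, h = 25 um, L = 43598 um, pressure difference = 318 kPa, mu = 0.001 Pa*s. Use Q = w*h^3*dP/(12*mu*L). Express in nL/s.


Step 1: Convert all dimensions to SI (meters).
w = 164e-6 m, h = 25e-6 m, L = 43598e-6 m, dP = 318e3 Pa
Step 2: Q = w * h^3 * dP / (12 * mu * L)
Q = 164e-6 * (25e-6)^3 * 318e3 / (12 * 0.001 * 43598e-6) = 1.55755425e-09 m^3/s
Step 3: Convert Q from m^3/s to nL/s (1 m^3 = 1e12 nL, so multiply by 1e12).
Q = 1557.554 nL/s


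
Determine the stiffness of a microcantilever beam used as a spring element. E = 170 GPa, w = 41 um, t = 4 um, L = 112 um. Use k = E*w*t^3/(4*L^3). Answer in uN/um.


Step 1: Convert E to consistent units (1 GPa = 1000 uN/um^2).
E = 170 GPa = 170000 uN/um^2
Step 2: Compute t^3 = 4^3 = 64
Step 3: Compute L^3 = 112^3 = 1404928
Step 4: k = 170000 * 41 * 64 / (4 * 1404928)
k = 79.3777 uN/um


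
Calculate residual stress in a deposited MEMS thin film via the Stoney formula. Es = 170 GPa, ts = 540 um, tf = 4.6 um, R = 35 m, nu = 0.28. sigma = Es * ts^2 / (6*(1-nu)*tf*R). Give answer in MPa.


Step 1: Compute numerator: Es * ts^2 = 170 * 540^2 = 49572000 (GPa*um^2)
Step 2: Compute denominator (R in um): 6*(1-nu)*tf*R = 6*0.72*4.6*35e6 = 695520000.0 (um^2)
Step 3: sigma (GPa) = 49572000 / 695520000.0 = 7.1273e-02 GPa
Step 4: Convert to MPa (x1000): sigma = 71.3 MPa


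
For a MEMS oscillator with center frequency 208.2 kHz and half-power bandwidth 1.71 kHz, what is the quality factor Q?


Step 1: Q = f0 / bandwidth
Step 2: Q = 208.2 / 1.71
Q = 121.8


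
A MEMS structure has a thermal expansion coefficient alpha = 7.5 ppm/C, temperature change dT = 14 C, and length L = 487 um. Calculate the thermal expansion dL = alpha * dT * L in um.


Step 1: Convert CTE: alpha = 7.5 ppm/C = 7.5e-6 /C
Step 2: dL = 7.5e-6 * 14 * 487
dL = 0.0511 um


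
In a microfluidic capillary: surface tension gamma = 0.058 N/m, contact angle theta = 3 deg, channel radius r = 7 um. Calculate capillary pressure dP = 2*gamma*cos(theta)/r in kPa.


Step 1: cos(3 deg) = 0.9986
Step 2: Convert r to m: r = 7e-6 m
Step 3: dP = 2 * 0.058 * 0.9986 / 7e-6 = 16548.2 Pa
Step 4: Convert Pa to kPa (divide by 1000).
dP = 16.55 kPa


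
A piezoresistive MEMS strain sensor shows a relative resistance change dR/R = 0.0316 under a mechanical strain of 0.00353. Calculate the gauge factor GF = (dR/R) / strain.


Step 1: Identify values.
dR/R = 0.0316, strain = 0.00353
Step 2: GF = (dR/R) / strain = 0.0316 / 0.00353
GF = 9.0


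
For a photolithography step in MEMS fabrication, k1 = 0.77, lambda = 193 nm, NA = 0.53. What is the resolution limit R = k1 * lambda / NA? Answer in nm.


Step 1: Identify values: k1 = 0.77, lambda = 193 nm, NA = 0.53
Step 2: R = k1 * lambda / NA
R = 0.77 * 193 / 0.53
R = 280.4 nm


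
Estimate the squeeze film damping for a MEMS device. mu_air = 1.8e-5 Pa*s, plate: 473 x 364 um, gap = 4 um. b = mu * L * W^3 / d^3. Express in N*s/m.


Step 1: Convert to SI.
L = 473e-6 m, W = 364e-6 m, d = 4e-6 m
Step 2: W^3 = (364e-6)^3 = 4.82e-11 m^3
Step 3: d^3 = (4e-6)^3 = 6.40e-17 m^3
Step 4: b = 1.8e-5 * 473e-6 * 4.82e-11 / 6.40e-17
b = 6.42e-03 N*s/m


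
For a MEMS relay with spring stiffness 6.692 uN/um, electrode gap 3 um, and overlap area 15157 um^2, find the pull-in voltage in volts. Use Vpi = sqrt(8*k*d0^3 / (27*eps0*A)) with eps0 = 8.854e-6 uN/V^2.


Step 1: Compute numerator: 8 * k * d0^3 = 8 * 6.692 * 3^3 = 1445.472
Step 2: Compute denominator: 27 * eps0 * A = 27 * 8.854e-6 * 15157 = 3.623402
Step 3: Vpi = sqrt(1445.472 / 3.623402)
Vpi = 19.97 V


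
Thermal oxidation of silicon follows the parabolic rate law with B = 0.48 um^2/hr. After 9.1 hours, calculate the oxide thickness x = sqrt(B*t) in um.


Step 1: Compute B*t = 0.48 * 9.1 = 4.368
Step 2: x = sqrt(4.368)
x = 2.09 um


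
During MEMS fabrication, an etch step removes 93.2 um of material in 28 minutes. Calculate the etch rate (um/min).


Step 1: Etch rate = depth / time
Step 2: rate = 93.2 / 28
rate = 3.329 um/min


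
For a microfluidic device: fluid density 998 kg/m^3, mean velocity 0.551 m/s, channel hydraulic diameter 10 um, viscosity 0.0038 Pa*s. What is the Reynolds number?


Step 1: Convert Dh to meters: Dh = 10e-6 m
Step 2: Re = rho * v * Dh / mu
Re = 998 * 0.551 * 10e-6 / 0.0038
Re = 1.447


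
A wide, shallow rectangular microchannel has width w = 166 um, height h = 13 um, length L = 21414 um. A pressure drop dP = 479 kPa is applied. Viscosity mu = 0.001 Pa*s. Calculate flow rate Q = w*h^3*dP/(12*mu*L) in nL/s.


Step 1: Convert all dimensions to SI (meters).
w = 166e-6 m, h = 13e-6 m, L = 21414e-6 m, dP = 479e3 Pa
Step 2: Q = w * h^3 * dP / (12 * mu * L)
Q = 166e-6 * (13e-6)^3 * 479e3 / (12 * 0.001 * 21414e-6) = 6.7982106e-10 m^3/s
Step 3: Convert Q from m^3/s to nL/s (1 m^3 = 1e12 nL, so multiply by 1e12).
Q = 679.821 nL/s


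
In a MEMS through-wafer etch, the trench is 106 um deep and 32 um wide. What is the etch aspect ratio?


Step 1: AR = depth / width
Step 2: AR = 106 / 32
AR = 3.3


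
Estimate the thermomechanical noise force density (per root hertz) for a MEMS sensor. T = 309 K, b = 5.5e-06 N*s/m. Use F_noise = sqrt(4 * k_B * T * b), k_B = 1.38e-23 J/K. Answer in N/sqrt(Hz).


Step 1: Compute 4 * k_B * T * b
= 4 * 1.38e-23 * 309 * 5.5e-06
= 9.3812e-26 N^2/Hz
Step 2: F_noise = sqrt(9.3812e-26)
F_noise = 3.06e-13 N/sqrt(Hz)


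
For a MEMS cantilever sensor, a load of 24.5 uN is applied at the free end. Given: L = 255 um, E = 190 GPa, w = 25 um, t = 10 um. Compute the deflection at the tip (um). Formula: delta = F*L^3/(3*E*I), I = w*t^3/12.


Step 1: Calculate the second moment of area.
I = w * t^3 / 12 = 25 * 10^3 / 12 = 2083.3333 um^4
Step 2: Convert E to consistent units (1 GPa = 1000 uN/um^2).
E = 190 GPa = 190000 uN/um^2
Step 3: Calculate tip deflection.
delta = F * L^3 / (3 * E * I)
delta = 24.5 * 255^3 / (3 * 190000 * 2083.3333)
delta = 0.3421 um


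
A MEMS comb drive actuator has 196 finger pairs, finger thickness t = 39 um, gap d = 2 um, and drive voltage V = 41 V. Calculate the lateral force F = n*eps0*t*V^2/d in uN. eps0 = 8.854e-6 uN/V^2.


Step 1: Parameters: n=196, eps0=8.854e-6 uN/V^2, t=39 um, V=41 V, d=2 um
Step 2: V^2 = 1681
Step 3: F = 196 * 8.854e-6 * 39 * 1681 / 2
F = 56.885 uN


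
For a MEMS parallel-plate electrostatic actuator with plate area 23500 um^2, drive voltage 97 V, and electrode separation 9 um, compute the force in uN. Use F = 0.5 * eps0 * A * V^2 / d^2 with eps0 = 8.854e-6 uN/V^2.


Step 1: Identify parameters.
eps0 = 8.854e-6 uN/V^2, A = 23500 um^2, V = 97 V, d = 9 um
Step 2: Compute V^2 = 97^2 = 9409
Step 3: Compute d^2 = 9^2 = 81
Step 4: F = 0.5 * 8.854e-6 * 23500 * 9409 / 81
F = 12.085 uN


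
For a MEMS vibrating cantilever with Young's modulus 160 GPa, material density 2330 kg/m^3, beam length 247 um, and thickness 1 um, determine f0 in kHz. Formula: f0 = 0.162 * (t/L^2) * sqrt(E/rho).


Step 1: Convert units to SI.
t_SI = 1e-6 m, L_SI = 247e-6 m
Step 2: Calculate sqrt(E/rho).
sqrt(160e9 / 2330) = 8286.71 m/s
Step 3: Compute f0.
f0 = 0.162 * 1e-6 / (247e-6)^2 * 8286.71 = 22004.1 Hz = 22.0 kHz


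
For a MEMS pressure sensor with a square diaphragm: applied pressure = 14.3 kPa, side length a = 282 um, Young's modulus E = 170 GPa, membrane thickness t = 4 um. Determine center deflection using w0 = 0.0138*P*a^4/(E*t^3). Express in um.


Step 1: Convert pressure to compatible units (E is in GPa, so P in GPa).
P = 14.3 kPa = 14.3e-6 GPa
Step 2: Compute numerator: 0.0138 * P * a^4.
a^4 = 282^4 = 6324066576
numerator = 0.0138 * 14.3e-6 * 6324066576 = 1.24799e+03
Step 3: Compute denominator: E * t^3 = 170 * 4^3 = 10880
Step 4: w0 = numerator / denominator = 1.24799e+03 / 10880 = 0.1147 um


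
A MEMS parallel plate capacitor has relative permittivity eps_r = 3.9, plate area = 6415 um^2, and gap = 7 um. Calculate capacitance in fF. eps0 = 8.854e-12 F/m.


Step 1: Convert area to m^2: A = 6415e-12 m^2
Step 2: Convert gap to m: d = 7e-6 m
Step 3: C = eps0 * eps_r * A / d
C = 8.854e-12 * 3.9 * 6415e-12 / 7e-6
Step 4: Convert to fF (multiply by 1e15).
C = 31.64 fF
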